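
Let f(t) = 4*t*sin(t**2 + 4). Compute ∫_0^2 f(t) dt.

Let u = t**2 + 4, so du = 2*t dt. When t = 0, u = 4; when t = 2, u = 8.
The integral becomes 2·∫ sin(u) du from 4 to 8, with antiderivative -2*cos(u).
Back in t: F(t) = -2*cos(t**2 + 4).
Then F(2) - F(0) = (-2*cos(8)) - (-2*cos(4)) = 2*cos(4) - 2*cos(8).

2*cos(4) - 2*cos(8)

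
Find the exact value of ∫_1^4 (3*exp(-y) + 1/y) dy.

An antiderivative is F(y) = log(y) - 3*exp(-y).
Then F(4) - F(1) = ((-3 + log(4**exp(4)))*exp(-4)) - (-3*exp(-1)) = (-3 + 3*exp(3) + log(4**exp(4)))*exp(-4).

(-3 + 3*exp(3) + log(4**exp(4)))*exp(-4)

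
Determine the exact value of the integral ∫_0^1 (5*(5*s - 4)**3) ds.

Let u = 5*s - 4, so du = 5 ds. When s = 0, u = -4; when s = 1, u = 1.
The integral becomes ∫ u**3 du from -4 to 1, with antiderivative u**4/4.
Back in s: F(s) = (5*s - 4)**4/4.
Then F(1) - F(0) = (1/4) - (64) = -255/4.

-255/4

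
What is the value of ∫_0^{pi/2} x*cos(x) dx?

-1 + pi/2

Integrate by parts once (u = x, dv = cos(x) dx).
An antiderivative is F(x) = x*sin(x) + cos(x).
Then F(pi/2) - F(0) = (pi/2) - (1) = -1 + pi/2.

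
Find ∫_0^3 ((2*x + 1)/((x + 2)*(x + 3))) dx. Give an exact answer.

Factor the denominator: x**2 + 5*x + 6 = (x + 3)(x + 2).
Partial fractions: (2*x + 1)/((x + 2)*(x + 3)) = 5/(x + 3) - 3/(x + 2).
An antiderivative is F(x) = -3*log(x + 2) + 5*log(x + 3).
Then F(3) - F(0) = (-3*log(5) + 5*log(2) + 5*log(3)) - (-3*log(2) + 5*log(3)) = -3*log(5) + 8*log(2).

-3*log(5) + 8*log(2)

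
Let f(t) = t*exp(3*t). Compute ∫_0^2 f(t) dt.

Integrate by parts once (u = t, dv = exp(3*t) dt).
An antiderivative is F(t) = (3*t - 1)*exp(3*t)/9.
Then F(2) - F(0) = (5*exp(6)/9) - (-1/9) = 1/9 + 5*exp(6)/9.

1/9 + 5*exp(6)/9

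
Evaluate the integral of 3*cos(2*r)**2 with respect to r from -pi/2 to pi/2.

Use the identity cos^2(2*r) = (1 + cos(4*r))/2.
An antiderivative is F(r) = 3*r/2 + 3*sin(4*r)/8.
Then F(pi/2) - F(-pi/2) = (3*pi/4) - (-3*pi/4) = 3*pi/2.

3*pi/2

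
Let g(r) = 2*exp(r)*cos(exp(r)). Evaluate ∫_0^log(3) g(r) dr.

-2*sin(1) + 2*sin(3)

Let u = exp(r), so du = exp(r) dr. When r = 0, u = 1; when r = log(3), u = 3.
The integral becomes 2·∫ cos(u) du from 1 to 3, with antiderivative 2*sin(u).
Back in r: F(r) = 2*sin(exp(r)).
Then F(log(3)) - F(0) = (2*sin(3)) - (2*sin(1)) = -2*sin(1) + 2*sin(3).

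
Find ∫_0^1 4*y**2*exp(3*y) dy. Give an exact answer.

-8/27 + 20*exp(3)/27

Integrate by parts twice (u = y^2, dv = 4*exp(3*y) dy).
An antiderivative is F(y) = (36*y**2 - 24*y + 8)*exp(3*y)/27.
Then F(1) - F(0) = (20*exp(3)/27) - (8/27) = -8/27 + 20*exp(3)/27.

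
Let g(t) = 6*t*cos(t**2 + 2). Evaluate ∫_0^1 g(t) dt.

-3*sin(2) + 3*sin(3)

Let u = t**2 + 2, so du = 2*t dt. When t = 0, u = 2; when t = 1, u = 3.
The integral becomes 3·∫ cos(u) du from 2 to 3, with antiderivative 3*sin(u).
Back in t: F(t) = 3*sin(t**2 + 2).
Then F(1) - F(0) = (3*sin(3)) - (3*sin(2)) = -3*sin(2) + 3*sin(3).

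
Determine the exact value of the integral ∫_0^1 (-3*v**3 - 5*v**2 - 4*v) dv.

-53/12

By the power rule, an antiderivative is F(v) = -3*v**4/4 - 5*v**3/3 - 2*v**2.
Then F(1) - F(0) = (-53/12) - (0) = -53/12.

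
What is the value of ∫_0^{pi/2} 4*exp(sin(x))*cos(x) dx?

-4 + 4*E

Let u = sin(x), so du = cos(x) dx. When x = 0, u = 0; when x = pi/2, u = 1.
The integral becomes 4·∫ exp(u) du from 0 to 1, with antiderivative 4*exp(u).
Back in x: F(x) = 4*exp(sin(x)).
Then F(pi/2) - F(0) = (4*E) - (4) = -4 + 4*E.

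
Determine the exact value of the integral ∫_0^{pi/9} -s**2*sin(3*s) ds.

-sqrt(3)*pi/81 + pi**2/486 + 1/27

Integrate by parts twice (u = s^2, dv = -sin(3*s) ds).
An antiderivative is F(s) = s**2*cos(3*s)/3 - 2*s*sin(3*s)/9 - 2*cos(3*s)/27.
Then F(pi/9) - F(0) = (-sqrt(3)*pi/81 - 1/27 + pi**2/486) - (-2/27) = -sqrt(3)*pi/81 + pi**2/486 + 1/27.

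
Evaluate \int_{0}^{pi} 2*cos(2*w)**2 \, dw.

pi

Use the identity cos^2(2*w) = (1 + cos(4*w))/2.
An antiderivative is F(w) = w + sin(4*w)/4.
Then F(pi) - F(0) = (pi) - (0) = pi.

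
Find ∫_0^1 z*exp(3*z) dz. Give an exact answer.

Integrate by parts once (u = z, dv = exp(3*z) dz).
An antiderivative is F(z) = (3*z - 1)*exp(3*z)/9.
Then F(1) - F(0) = (2*exp(3)/9) - (-1/9) = 1/9 + 2*exp(3)/9.

1/9 + 2*exp(3)/9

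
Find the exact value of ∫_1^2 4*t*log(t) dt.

-3 + 8*log(2)

Integrate by parts once (u = ln t, dv = 4*t dt).
An antiderivative is F(t) = t**2*(2*log(t) - 1).
Then F(2) - F(1) = (-4 + 8*log(2)) - (-1) = -3 + 8*log(2).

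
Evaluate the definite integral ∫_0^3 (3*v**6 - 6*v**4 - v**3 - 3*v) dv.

85671/140

By the power rule, an antiderivative is F(v) = 3*v**7/7 - 6*v**5/5 - v**4/4 - 3*v**2/2.
Then F(3) - F(0) = (85671/140) - (0) = 85671/140.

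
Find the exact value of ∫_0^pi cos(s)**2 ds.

pi/2

Use the identity cos^2(s) = (1 + cos(2*s))/2.
An antiderivative is F(s) = s/2 + sin(2*s)/4.
Then F(pi) - F(0) = (pi/2) - (0) = pi/2.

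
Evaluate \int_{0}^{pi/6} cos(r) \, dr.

An antiderivative is F(r) = sin(r).
Then F(pi/6) - F(0) = (1/2) - (0) = 1/2.

1/2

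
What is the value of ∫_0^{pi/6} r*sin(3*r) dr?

Integrate by parts once (u = r, dv = sin(3*r) dr).
An antiderivative is F(r) = -r*cos(3*r)/3 + sin(3*r)/9.
Then F(pi/6) - F(0) = (1/9) - (0) = 1/9.

1/9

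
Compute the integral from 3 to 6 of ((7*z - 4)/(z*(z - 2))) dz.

Factor the denominator: z**2 - 2*z = z(z - 2).
Partial fractions: (7*z - 4)/(z*(z - 2)) = 2/z + 5/(z - 2).
An antiderivative is F(z) = 2*log(z) + 5*log(z - 2).
Then F(6) - F(3) = (2*log(3) + 12*log(2)) - (log(9)) = 12*log(2).

12*log(2)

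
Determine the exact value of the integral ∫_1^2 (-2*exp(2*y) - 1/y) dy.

An antiderivative is F(y) = -exp(2*y) - log(y).
Then F(2) - F(1) = (-exp(4) - log(2)) - (-exp(2)) = -exp(4) - log(2) + exp(2).

-exp(4) - log(2) + exp(2)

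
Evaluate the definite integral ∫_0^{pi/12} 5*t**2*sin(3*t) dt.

-10/27 - 5*sqrt(2)*pi**2/864 + 5*sqrt(2)*pi/108 + 5*sqrt(2)/27

Integrate by parts twice (u = t^2, dv = 5*sin(3*t) dt).
An antiderivative is F(t) = -5*t**2*cos(3*t)/3 + 10*t*sin(3*t)/9 + 10*cos(3*t)/27.
Then F(pi/12) - F(0) = (5*sqrt(2)*(-pi**2 + 8*pi + 32)/864) - (10/27) = -10/27 - 5*sqrt(2)*pi**2/864 + 5*sqrt(2)*pi/108 + 5*sqrt(2)/27.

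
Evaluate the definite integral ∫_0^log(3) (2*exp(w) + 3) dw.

log(27) + 4

An antiderivative is F(w) = 3*w + 2*exp(w).
Then F(log(3)) - F(0) = (3*log(3) + 6) - (2) = log(27) + 4.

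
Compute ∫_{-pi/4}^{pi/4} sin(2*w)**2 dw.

pi/4

Use the identity sin^2(2*w) = (1 - cos(4*w))/2.
An antiderivative is F(w) = w/2 - sin(4*w)/8.
Then F(pi/4) - F(-pi/4) = (pi/8) - (-pi/8) = pi/4.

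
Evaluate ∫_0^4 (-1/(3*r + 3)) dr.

-log(15)/3 + log(3)/3

An antiderivative is F(r) = -log(3*r + 3)/3.
Then F(4) - F(0) = (-log(15)/3) - (-log(3)/3) = -log(15)/3 + log(3)/3.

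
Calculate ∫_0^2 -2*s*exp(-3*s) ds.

Integrate by parts once (u = s, dv = -2*exp(-3*s) ds).
An antiderivative is F(s) = (6*s + 2)*exp(-3*s)/9.
Then F(2) - F(0) = (14*exp(-6)/9) - (2/9) = -2/9 + 14*exp(-6)/9.

-2/9 + 14*exp(-6)/9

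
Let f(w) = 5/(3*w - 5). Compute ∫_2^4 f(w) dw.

5*log(7)/3

An antiderivative is F(w) = 5*log(3*w - 5)/3.
Then F(4) - F(2) = (5*log(7)/3) - (0) = 5*log(7)/3.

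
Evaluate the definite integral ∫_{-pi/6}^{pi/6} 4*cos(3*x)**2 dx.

Use the identity cos^2(3*x) = (1 + cos(6*x))/2.
An antiderivative is F(x) = 2*x + sin(6*x)/3.
Then F(pi/6) - F(-pi/6) = (pi/3) - (-pi/3) = 2*pi/3.

2*pi/3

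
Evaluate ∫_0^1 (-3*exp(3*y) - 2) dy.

An antiderivative is F(y) = -exp(3*y) - 2*y.
Then F(1) - F(0) = (-exp(3) - 2) - (-1) = -exp(3) - 1.

-exp(3) - 1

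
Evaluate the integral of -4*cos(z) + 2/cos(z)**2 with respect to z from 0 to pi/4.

An antiderivative is F(z) = -4*sin(z) + 2*tan(z).
Then F(pi/4) - F(0) = (2 - 2*sqrt(2)) - (0) = 2 - 2*sqrt(2).

2 - 2*sqrt(2)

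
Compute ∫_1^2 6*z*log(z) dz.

-9/2 + 12*log(2)

Integrate by parts once (u = ln z, dv = 6*z dz).
An antiderivative is F(z) = 3*z**2*(2*log(z) - 1)/2.
Then F(2) - F(1) = (-6 + 12*log(2)) - (-3/2) = -9/2 + 12*log(2).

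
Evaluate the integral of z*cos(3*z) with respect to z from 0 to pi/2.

Integrate by parts once (u = z, dv = cos(3*z) dz).
An antiderivative is F(z) = z*sin(3*z)/3 + cos(3*z)/9.
Then F(pi/2) - F(0) = (-pi/6) - (1/9) = -pi/6 - 1/9.

-pi/6 - 1/9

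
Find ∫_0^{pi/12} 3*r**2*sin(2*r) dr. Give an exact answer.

-3/4 - sqrt(3)*pi**2/192 + pi/16 + 3*sqrt(3)/8

Integrate by parts twice (u = r^2, dv = 3*sin(2*r) dr).
An antiderivative is F(r) = -3*r**2*cos(2*r)/2 + 3*r*sin(2*r)/2 + 3*cos(2*r)/4.
Then F(pi/12) - F(0) = (-sqrt(3)*pi**2/192 + pi/16 + 3*sqrt(3)/8) - (3/4) = -3/4 - sqrt(3)*pi**2/192 + pi/16 + 3*sqrt(3)/8.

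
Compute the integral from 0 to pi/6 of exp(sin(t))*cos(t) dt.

-1 + exp(1/2)

Let u = sin(t), so du = cos(t) dt. When t = 0, u = 0; when t = pi/6, u = 1/2.
The integral becomes ∫ exp(u) du from 0 to 1/2, with antiderivative exp(u).
Back in t: F(t) = exp(sin(t)).
Then F(pi/6) - F(0) = (exp(1/2)) - (1) = -1 + exp(1/2).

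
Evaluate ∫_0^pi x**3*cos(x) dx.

Integrate by parts 3 times (u = x^3, dv = cos(x) dx).
An antiderivative is F(x) = x**3*sin(x) + 3*x**2*cos(x) - 6*x*sin(x) - 6*cos(x).
Then F(pi) - F(0) = (6 - 3*pi**2) - (-6) = 12 - 3*pi**2.

12 - 3*pi**2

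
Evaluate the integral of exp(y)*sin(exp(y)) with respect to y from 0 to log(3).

Let u = exp(y), so du = exp(y) dy. When y = 0, u = 1; when y = log(3), u = 3.
The integral becomes ∫ sin(u) du from 1 to 3, with antiderivative -cos(u).
Back in y: F(y) = -cos(exp(y)).
Then F(log(3)) - F(0) = (-cos(3)) - (-cos(1)) = cos(1) - cos(3).

cos(1) - cos(3)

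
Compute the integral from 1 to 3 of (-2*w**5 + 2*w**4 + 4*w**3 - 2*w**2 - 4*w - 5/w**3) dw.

By the power rule, an antiderivative is F(w) = -w**6/3 + 2*w**5/5 + w**4 - 2*w**3/3 - 2*w**2 + 5/(2*w**2).
Then F(3) - F(1) = (-9047/90) - (9/10) = -4564/45.

-4564/45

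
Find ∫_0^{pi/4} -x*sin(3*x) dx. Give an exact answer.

sqrt(2)*(-3*pi - 4)/72

Integrate by parts once (u = x, dv = -sin(3*x) dx).
An antiderivative is F(x) = x*cos(3*x)/3 - sin(3*x)/9.
Then F(pi/4) - F(0) = (sqrt(2)*(-3*pi - 4)/72) - (0) = sqrt(2)*(-3*pi - 4)/72.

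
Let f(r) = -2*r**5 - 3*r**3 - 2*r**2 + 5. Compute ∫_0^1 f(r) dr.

By the power rule, an antiderivative is F(r) = -r**6/3 - 3*r**4/4 - 2*r**3/3 + 5*r.
Then F(1) - F(0) = (13/4) - (0) = 13/4.

13/4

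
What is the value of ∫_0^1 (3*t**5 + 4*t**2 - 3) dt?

By the power rule, an antiderivative is F(t) = t**6/2 + 4*t**3/3 - 3*t.
Then F(1) - F(0) = (-7/6) - (0) = -7/6.

-7/6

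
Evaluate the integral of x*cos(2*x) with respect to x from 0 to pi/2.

Integrate by parts once (u = x, dv = cos(2*x) dx).
An antiderivative is F(x) = x*sin(2*x)/2 + cos(2*x)/4.
Then F(pi/2) - F(0) = (-1/4) - (1/4) = -1/2.

-1/2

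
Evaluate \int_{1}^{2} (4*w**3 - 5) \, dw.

By the power rule, an antiderivative is F(w) = w**4 - 5*w.
Then F(2) - F(1) = (6) - (-4) = 10.

10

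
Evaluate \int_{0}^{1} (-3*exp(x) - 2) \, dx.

An antiderivative is F(x) = -2*x - 3*exp(x).
Then F(1) - F(0) = (-3*E - 2) - (-3) = 1 - 3*E.

1 - 3*E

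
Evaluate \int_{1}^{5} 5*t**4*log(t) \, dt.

Integrate by parts once (u = ln t, dv = 5*t**4 dt).
An antiderivative is F(t) = t**5*(5*log(t) - 1)/5.
Then F(5) - F(1) = (-625 + 3125*log(5)) - (-1/5) = -3124/5 + 3125*log(5).

-3124/5 + 3125*log(5)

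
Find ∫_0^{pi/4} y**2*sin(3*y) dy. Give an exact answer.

Integrate by parts twice (u = y^2, dv = sin(3*y) dy).
An antiderivative is F(y) = -y**2*cos(3*y)/3 + 2*y*sin(3*y)/9 + 2*cos(3*y)/27.
Then F(pi/4) - F(0) = (sqrt(2)*(-32 + 24*pi + 9*pi**2)/864) - (2/27) = -2/27 - sqrt(2)/27 + sqrt(2)*pi/36 + sqrt(2)*pi**2/96.

-2/27 - sqrt(2)/27 + sqrt(2)*pi/36 + sqrt(2)*pi**2/96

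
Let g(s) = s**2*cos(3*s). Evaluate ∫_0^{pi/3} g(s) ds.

Integrate by parts twice (u = s^2, dv = cos(3*s) ds).
An antiderivative is F(s) = s**2*sin(3*s)/3 + 2*s*cos(3*s)/9 - 2*sin(3*s)/27.
Then F(pi/3) - F(0) = (-2*pi/27) - (0) = -2*pi/27.

-2*pi/27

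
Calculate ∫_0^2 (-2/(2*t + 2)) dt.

An antiderivative is F(t) = -log(2*t + 2).
Then F(2) - F(0) = (-log(6)) - (-log(2)) = -log(3).

-log(3)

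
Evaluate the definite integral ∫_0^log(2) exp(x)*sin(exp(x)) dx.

-cos(2) + cos(1)

Let u = exp(x), so du = exp(x) dx. When x = 0, u = 1; when x = log(2), u = 2.
The integral becomes ∫ sin(u) du from 1 to 2, with antiderivative -cos(u).
Back in x: F(x) = -cos(exp(x)).
Then F(log(2)) - F(0) = (-cos(2)) - (-cos(1)) = -cos(2) + cos(1).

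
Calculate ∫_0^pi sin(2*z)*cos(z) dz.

Use the identity sin(2*z)cos(z) = [sin(3*z) + sin(z)]/2.
An antiderivative is F(z) = -cos(z)/2 - cos(3*z)/6.
Then F(pi) - F(0) = (2/3) - (-2/3) = 4/3.

4/3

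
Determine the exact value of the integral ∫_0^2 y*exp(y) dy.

1 + exp(2)

Integrate by parts once (u = y, dv = exp(y) dy).
An antiderivative is F(y) = (y - 1)*exp(y).
Then F(2) - F(0) = (exp(2)) - (-1) = 1 + exp(2).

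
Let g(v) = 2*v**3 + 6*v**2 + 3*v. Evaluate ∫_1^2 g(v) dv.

By the power rule, an antiderivative is F(v) = v**4/2 + 2*v**3 + 3*v**2/2.
Then F(2) - F(1) = (30) - (4) = 26.

26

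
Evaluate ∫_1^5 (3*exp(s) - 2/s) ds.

-3*exp(1) - log(25) + 3*exp(5)

An antiderivative is F(s) = 3*exp(s) - 2*log(s).
Then F(5) - F(1) = (-log(25) + 3*exp(5)) - (3*exp(1)) = -3*exp(1) - log(25) + 3*exp(5).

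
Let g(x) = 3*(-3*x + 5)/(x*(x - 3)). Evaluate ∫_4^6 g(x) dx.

Factor the denominator: x**2 - 3*x = x(x - 3).
Partial fractions: 3*(-3*x + 5)/(x*(x - 3)) = -5/x - 4/(x - 3).
An antiderivative is F(x) = -5*log(x) - 4*log(x - 3).
Then F(6) - F(4) = (-9*log(3) - 5*log(2)) - (-10*log(2)) = -9*log(3) + 5*log(2).

-9*log(3) + 5*log(2)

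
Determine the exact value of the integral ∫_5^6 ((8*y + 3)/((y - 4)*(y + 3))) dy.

Factor the denominator: y**2 - y - 12 = (y + 3)(y - 4).
Partial fractions: (8*y + 3)/((y - 4)*(y + 3)) = 3/(y + 3) + 5/(y - 4).
An antiderivative is F(y) = 5*log(y - 4) + 3*log(y + 3).
Then F(6) - F(5) = (5*log(2) + 6*log(3)) - (9*log(2)) = -4*log(2) + 6*log(3).

-4*log(2) + 6*log(3)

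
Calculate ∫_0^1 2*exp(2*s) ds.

-1 + exp(2)

An antiderivative is F(s) = exp(2*s).
Then F(1) - F(0) = (exp(2)) - (1) = -1 + exp(2).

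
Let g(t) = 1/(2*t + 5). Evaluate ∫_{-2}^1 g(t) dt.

An antiderivative is F(t) = log(2*t + 5)/2.
Then F(1) - F(-2) = (log(7)/2) - (0) = log(7)/2.

log(7)/2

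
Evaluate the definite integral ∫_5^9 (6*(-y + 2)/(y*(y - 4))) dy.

Factor the denominator: y**2 - 4*y = y(y - 4).
Partial fractions: 6*(-y + 2)/(y*(y - 4)) = -3/y - 3/(y - 4).
An antiderivative is F(y) = -3*log(y) - 3*log(y - 4).
Then F(9) - F(5) = (-6*log(3) - 3*log(5)) - (-3*log(5)) = -6*log(3).

-6*log(3)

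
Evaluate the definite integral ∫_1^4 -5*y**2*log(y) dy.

35 - 640*log(2)/3

Integrate by parts once (u = ln y, dv = -5*y**2 dy).
An antiderivative is F(y) = -5*y**3*(3*log(y) - 1)/9.
Then F(4) - F(1) = (320/9 - 640*log(2)/3) - (5/9) = 35 - 640*log(2)/3.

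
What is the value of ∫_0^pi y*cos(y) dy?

Integrate by parts once (u = y, dv = cos(y) dy).
An antiderivative is F(y) = y*sin(y) + cos(y).
Then F(pi) - F(0) = (-1) - (1) = -2.

-2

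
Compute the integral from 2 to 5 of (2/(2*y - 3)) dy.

log(7)

An antiderivative is F(y) = log(2*y - 3).
Then F(5) - F(2) = (log(7)) - (0) = log(7).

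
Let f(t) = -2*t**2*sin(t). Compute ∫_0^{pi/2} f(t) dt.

4 - 2*pi

Integrate by parts twice (u = t^2, dv = -2*sin(t) dt).
An antiderivative is F(t) = 2*t**2*cos(t) - 4*t*sin(t) - 4*cos(t).
Then F(pi/2) - F(0) = (-2*pi) - (-4) = 4 - 2*pi.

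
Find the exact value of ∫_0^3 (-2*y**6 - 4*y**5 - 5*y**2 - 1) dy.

-8112/7

By the power rule, an antiderivative is F(y) = -2*y**7/7 - 2*y**6/3 - 5*y**3/3 - y.
Then F(3) - F(0) = (-8112/7) - (0) = -8112/7.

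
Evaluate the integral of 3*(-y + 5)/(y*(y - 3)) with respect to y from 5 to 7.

-5*log(7) + 2*log(2) + 5*log(5)

Factor the denominator: y**2 - 3*y = y(y - 3).
Partial fractions: 3*(-y + 5)/(y*(y - 3)) = -5/y + 2/(y - 3).
An antiderivative is F(y) = -5*log(y) + 2*log(y - 3).
Then F(7) - F(5) = (-5*log(7) + 4*log(2)) - (-5*log(5) + 2*log(2)) = -5*log(7) + 2*log(2) + 5*log(5).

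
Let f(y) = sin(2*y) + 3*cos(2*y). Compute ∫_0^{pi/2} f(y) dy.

1

An antiderivative is F(y) = 3*sin(2*y)/2 - cos(2*y)/2.
Then F(pi/2) - F(0) = (1/2) - (-1/2) = 1.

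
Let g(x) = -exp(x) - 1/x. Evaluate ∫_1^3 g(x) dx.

-exp(3) - log(3) + exp(1)

An antiderivative is F(x) = -exp(x) - log(x).
Then F(3) - F(1) = (-exp(3) - log(3)) - (-exp(1)) = -exp(3) - log(3) + exp(1).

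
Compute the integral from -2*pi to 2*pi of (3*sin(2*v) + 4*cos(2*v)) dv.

0

An antiderivative is F(v) = 2*sin(2*v) - 3*cos(2*v)/2.
Then F(2*pi) - F(-2*pi) = (-3/2) - (-3/2) = 0.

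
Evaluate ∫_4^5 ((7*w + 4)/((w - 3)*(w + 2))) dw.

Factor the denominator: w**2 - w - 6 = (w + 2)(w - 3).
Partial fractions: (7*w + 4)/((w - 3)*(w + 2)) = 2/(w + 2) + 5/(w - 3).
An antiderivative is F(w) = 5*log(w - 3) + 2*log(w + 2).
Then F(5) - F(4) = (5*log(2) + 2*log(7)) - (log(36)) = -2*log(3) + 3*log(2) + 2*log(7).

-2*log(3) + 3*log(2) + 2*log(7)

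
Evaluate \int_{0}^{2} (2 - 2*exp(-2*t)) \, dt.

exp(-4) + 3

An antiderivative is F(t) = 2*t + exp(-2*t).
Then F(2) - F(0) = (exp(-4) + 4) - (1) = exp(-4) + 3.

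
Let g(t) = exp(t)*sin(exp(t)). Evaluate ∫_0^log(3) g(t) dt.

Let u = exp(t), so du = exp(t) dt. When t = 0, u = 1; when t = log(3), u = 3.
The integral becomes ∫ sin(u) du from 1 to 3, with antiderivative -cos(u).
Back in t: F(t) = -cos(exp(t)).
Then F(log(3)) - F(0) = (-cos(3)) - (-cos(1)) = cos(1) - cos(3).

cos(1) - cos(3)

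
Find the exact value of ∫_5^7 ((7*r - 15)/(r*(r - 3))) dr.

-5*log(5) + 2*log(2) + 5*log(7)

Factor the denominator: r**2 - 3*r = r(r - 3).
Partial fractions: (7*r - 15)/(r*(r - 3)) = 5/r + 2/(r - 3).
An antiderivative is F(r) = 5*log(r) + 2*log(r - 3).
Then F(7) - F(5) = (4*log(2) + 5*log(7)) - (2*log(2) + 5*log(5)) = -5*log(5) + 2*log(2) + 5*log(7).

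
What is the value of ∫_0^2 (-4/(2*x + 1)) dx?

-log(25)

An antiderivative is F(x) = -2*log(2*x + 1).
Then F(2) - F(0) = (-log(25)) - (0) = -log(25).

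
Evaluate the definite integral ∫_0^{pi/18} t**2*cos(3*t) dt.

-1/27 + pi**2/1944 + sqrt(3)*pi/162

Integrate by parts twice (u = t^2, dv = cos(3*t) dt).
An antiderivative is F(t) = t**2*sin(3*t)/3 + 2*t*cos(3*t)/9 - 2*sin(3*t)/27.
Then F(pi/18) - F(0) = (-1/27 + pi**2/1944 + sqrt(3)*pi/162) - (0) = -1/27 + pi**2/1944 + sqrt(3)*pi/162.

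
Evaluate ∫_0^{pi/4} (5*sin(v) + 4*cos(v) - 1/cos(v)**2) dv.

An antiderivative is F(v) = 4*sin(v) - 5*cos(v) - tan(v).
Then F(pi/4) - F(0) = (-1 - sqrt(2)/2) - (-5) = 4 - sqrt(2)/2.

4 - sqrt(2)/2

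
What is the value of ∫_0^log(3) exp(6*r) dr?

Let u = exp(r), so du = exp(r) dr. When r = 0, u = 1; when r = log(3), u = 3.
The integral becomes ∫ u**5 du from 1 to 3, with antiderivative u**6/6.
Back in r: F(r) = exp(6*r)/6.
Then F(log(3)) - F(0) = (243/2) - (1/6) = 364/3.

364/3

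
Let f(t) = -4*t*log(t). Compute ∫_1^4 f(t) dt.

Integrate by parts once (u = ln t, dv = -4*t dt).
An antiderivative is F(t) = -t**2*(2*log(t) - 1).
Then F(4) - F(1) = (16 - 64*log(2)) - (1) = 15 - 64*log(2).

15 - 64*log(2)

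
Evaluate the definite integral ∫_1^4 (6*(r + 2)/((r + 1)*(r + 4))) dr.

Factor the denominator: r**2 + 5*r + 4 = (r + 4)(r + 1).
Partial fractions: 6*(r + 2)/((r + 1)*(r + 4)) = 4/(r + 4) + 2/(r + 1).
An antiderivative is F(r) = 2*log(r + 1) + 4*log(r + 4).
Then F(4) - F(1) = (2*log(5) + 12*log(2)) - (2*log(2) + 4*log(5)) = -2*log(5) + 10*log(2).

-2*log(5) + 10*log(2)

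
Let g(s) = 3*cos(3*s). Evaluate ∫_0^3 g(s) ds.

Let u = 3*s, so du = 3 ds. When s = 0, u = 0; when s = 3, u = 9.
The integral becomes ∫ cos(u) du from 0 to 9, with antiderivative sin(u).
Back in s: F(s) = sin(3*s).
Then F(3) - F(0) = (sin(9)) - (0) = sin(9).

sin(9)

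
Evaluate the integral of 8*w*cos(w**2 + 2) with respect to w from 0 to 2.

-4*sin(2) + 4*sin(6)

Let u = w**2 + 2, so du = 2*w dw. When w = 0, u = 2; when w = 2, u = 6.
The integral becomes 4·∫ cos(u) du from 2 to 6, with antiderivative 4*sin(u).
Back in w: F(w) = 4*sin(w**2 + 2).
Then F(2) - F(0) = (4*sin(6)) - (4*sin(2)) = -4*sin(2) + 4*sin(6).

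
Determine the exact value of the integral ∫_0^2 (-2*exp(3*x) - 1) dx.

-2*exp(6)/3 - 4/3

An antiderivative is F(x) = -2*exp(3*x)/3 - x.
Then F(2) - F(0) = (-2*exp(6)/3 - 2) - (-2/3) = -2*exp(6)/3 - 4/3.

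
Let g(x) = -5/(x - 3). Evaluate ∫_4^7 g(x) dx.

An antiderivative is F(x) = -5*log(x - 3).
Then F(7) - F(4) = (-10*log(2)) - (0) = -10*log(2).

-10*log(2)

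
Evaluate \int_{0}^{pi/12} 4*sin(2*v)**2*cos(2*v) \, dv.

1/12

Let u = sin(2*v), so du = 2*cos(2*v) dv. When v = 0, u = 0; when v = pi/12, u = 1/2.
The integral becomes 2·∫ u**2 du from 0 to 1/2, with antiderivative 2*u**3/3.
Back in v: F(v) = 2*sin(2*v)**3/3.
Then F(pi/12) - F(0) = (1/12) - (0) = 1/12.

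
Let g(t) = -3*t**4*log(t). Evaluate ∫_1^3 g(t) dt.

Integrate by parts once (u = ln t, dv = -3*t**4 dt).
An antiderivative is F(t) = -3*t**5*(5*log(t) - 1)/25.
Then F(3) - F(1) = (729/25 - 729*log(3)/5) - (3/25) = 726/25 - 729*log(3)/5.

726/25 - 729*log(3)/5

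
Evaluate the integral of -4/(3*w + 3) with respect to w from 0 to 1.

-4*log(2)/3

An antiderivative is F(w) = -4*log(3*w + 3)/3.
Then F(1) - F(0) = (-4*log(6)/3) - (-4*log(3)/3) = -4*log(2)/3.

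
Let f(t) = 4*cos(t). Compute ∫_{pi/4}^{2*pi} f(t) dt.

-2*sqrt(2)

An antiderivative is F(t) = 4*sin(t).
Then F(2*pi) - F(pi/4) = (0) - (2*sqrt(2)) = -2*sqrt(2).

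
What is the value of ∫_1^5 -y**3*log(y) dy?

Integrate by parts once (u = ln y, dv = -y**3 dy).
An antiderivative is F(y) = -y**4*(4*log(y) - 1)/16.
Then F(5) - F(1) = (625/16 - 625*log(5)/4) - (1/16) = 39 - 625*log(5)/4.

39 - 625*log(5)/4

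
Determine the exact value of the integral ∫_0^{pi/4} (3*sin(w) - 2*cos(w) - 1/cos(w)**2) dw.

2 - 5*sqrt(2)/2

An antiderivative is F(w) = -2*sin(w) - 3*cos(w) - tan(w).
Then F(pi/4) - F(0) = (-5*sqrt(2)/2 - 1) - (-3) = 2 - 5*sqrt(2)/2.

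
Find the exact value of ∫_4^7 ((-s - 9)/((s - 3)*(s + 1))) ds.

Factor the denominator: s**2 - 2*s - 3 = (s + 1)(s - 3).
Partial fractions: (-s - 9)/((s - 3)*(s + 1)) = 2/(s + 1) - 3/(s - 3).
An antiderivative is F(s) = -3*log(s - 3) + 2*log(s + 1).
Then F(7) - F(4) = (0) - (log(25)) = -log(25).

-log(25)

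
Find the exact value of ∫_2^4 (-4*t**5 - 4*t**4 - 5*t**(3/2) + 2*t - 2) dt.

-17688/5 + 8*sqrt(2)

By the power rule, an antiderivative is F(t) = -2*t**6/3 - 2*t**(5/2) - 4*t**5/5 + t**2 - 2*t.
Then F(4) - F(2) = (-54088/15) - (-1024/15 - 8*sqrt(2)) = -17688/5 + 8*sqrt(2).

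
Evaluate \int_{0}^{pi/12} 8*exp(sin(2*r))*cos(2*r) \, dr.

Let u = sin(2*r), so du = 2*cos(2*r) dr. When r = 0, u = 0; when r = pi/12, u = 1/2.
The integral becomes 4·∫ exp(u) du from 0 to 1/2, with antiderivative 4*exp(u).
Back in r: F(r) = 4*exp(sin(2*r)).
Then F(pi/12) - F(0) = (4*exp(1/2)) - (4) = -4 + 4*exp(1/2).

-4 + 4*exp(1/2)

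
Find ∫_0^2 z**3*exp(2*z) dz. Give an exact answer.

Integrate by parts 3 times (u = z^3, dv = exp(2*z) dz).
An antiderivative is F(z) = (4*z**3 - 6*z**2 + 6*z - 3)*exp(2*z)/8.
Then F(2) - F(0) = (17*exp(4)/8) - (-3/8) = 3/8 + 17*exp(4)/8.

3/8 + 17*exp(4)/8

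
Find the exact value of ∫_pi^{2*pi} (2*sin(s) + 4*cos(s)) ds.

-4

An antiderivative is F(s) = 4*sin(s) - 2*cos(s).
Then F(2*pi) - F(pi) = (-2) - (2) = -4.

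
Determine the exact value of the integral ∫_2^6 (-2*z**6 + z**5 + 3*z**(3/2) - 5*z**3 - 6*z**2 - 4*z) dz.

By the power rule, an antiderivative is F(z) = -2*z**7/7 + z**6/6 + 6*z**(5/2)/5 - 5*z**4/4 - 2*z**3 - 2*z**2.
Then F(6) - F(2) = (-520308/7 + 216*sqrt(6)/5) - (-1468/21 + 24*sqrt(2)/5) = -1559456/21 - 24*sqrt(2)/5 + 216*sqrt(6)/5.

-1559456/21 - 24*sqrt(2)/5 + 216*sqrt(6)/5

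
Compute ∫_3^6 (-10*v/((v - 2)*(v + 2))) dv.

Factor the denominator: v**2 - 4 = (v + 2)(v - 2).
Partial fractions: -10*v/((v - 2)*(v + 2)) = -5/(v + 2) - 5/(v - 2).
An antiderivative is F(v) = -5*log(v - 2) - 5*log(v + 2).
Then F(6) - F(3) = (-25*log(2)) - (-5*log(5)) = -25*log(2) + 5*log(5).

-25*log(2) + 5*log(5)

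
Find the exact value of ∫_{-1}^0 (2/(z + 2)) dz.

log(4)

An antiderivative is F(z) = 2*log(z + 2).
Then F(0) - F(-1) = (log(4)) - (0) = log(4).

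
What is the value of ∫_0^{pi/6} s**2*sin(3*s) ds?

Integrate by parts twice (u = s^2, dv = sin(3*s) ds).
An antiderivative is F(s) = -s**2*cos(3*s)/3 + 2*s*sin(3*s)/9 + 2*cos(3*s)/27.
Then F(pi/6) - F(0) = (pi/27) - (2/27) = -2/27 + pi/27.

-2/27 + pi/27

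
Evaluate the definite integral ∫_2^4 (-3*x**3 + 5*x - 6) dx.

By the power rule, an antiderivative is F(x) = -3*x**4/4 + 5*x**2/2 - 6*x.
Then F(4) - F(2) = (-176) - (-14) = -162.

-162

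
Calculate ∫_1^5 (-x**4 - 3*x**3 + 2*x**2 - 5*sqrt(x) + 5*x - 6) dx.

By the power rule, an antiderivative is F(x) = -x**5/5 - 3*x**4/4 - 10*x**(3/2)/3 + 2*x**3/3 + 5*x**2/2 - 6*x.
Then F(5) - F(1) = (-11735/12 - 50*sqrt(5)/3) - (-427/60) = -4854/5 - 50*sqrt(5)/3.

-4854/5 - 50*sqrt(5)/3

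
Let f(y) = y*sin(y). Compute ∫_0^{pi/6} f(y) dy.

Integrate by parts once (u = y, dv = sin(y) dy).
An antiderivative is F(y) = -y*cos(y) + sin(y).
Then F(pi/6) - F(0) = (-sqrt(3)*pi/12 + 1/2) - (0) = -sqrt(3)*pi/12 + 1/2.

-sqrt(3)*pi/12 + 1/2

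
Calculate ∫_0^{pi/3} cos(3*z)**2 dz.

Use the identity cos^2(3*z) = (1 + cos(6*z))/2.
An antiderivative is F(z) = z/2 + sin(6*z)/12.
Then F(pi/3) - F(0) = (pi/6) - (0) = pi/6.

pi/6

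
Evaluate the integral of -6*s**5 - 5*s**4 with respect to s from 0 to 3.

-972

By the power rule, an antiderivative is F(s) = -s**6 - s**5.
Then F(3) - F(0) = (-972) - (0) = -972.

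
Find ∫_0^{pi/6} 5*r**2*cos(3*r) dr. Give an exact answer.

Integrate by parts twice (u = r^2, dv = 5*cos(3*r) dr).
An antiderivative is F(r) = 5*r**2*sin(3*r)/3 + 10*r*cos(3*r)/9 - 10*sin(3*r)/27.
Then F(pi/6) - F(0) = (-10/27 + 5*pi**2/108) - (0) = -10/27 + 5*pi**2/108.

-10/27 + 5*pi**2/108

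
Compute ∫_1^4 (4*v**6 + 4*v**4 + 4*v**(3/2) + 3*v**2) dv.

72049/7

By the power rule, an antiderivative is F(v) = 4*v**7/7 + 8*v**(5/2)/5 + 4*v**5/5 + v**3.
Then F(4) - F(1) = (360384/35) - (139/35) = 72049/7.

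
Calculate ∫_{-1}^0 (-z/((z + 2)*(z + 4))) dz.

log(9/8)

Factor the denominator: z**2 + 6*z + 8 = (z + 4)(z + 2).
Partial fractions: -z/((z + 2)*(z + 4)) = -2/(z + 4) + 1/(z + 2).
An antiderivative is F(z) = log(z + 2) - 2*log(z + 4).
Then F(0) - F(-1) = (-log(8)) - (-log(9)) = log(9/8).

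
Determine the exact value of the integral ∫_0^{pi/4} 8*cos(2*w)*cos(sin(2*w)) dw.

Let u = sin(2*w), so du = 2*cos(2*w) dw. When w = 0, u = 0; when w = pi/4, u = 1.
The integral becomes 4·∫ cos(u) du from 0 to 1, with antiderivative 4*sin(u).
Back in w: F(w) = 4*sin(sin(2*w)).
Then F(pi/4) - F(0) = (4*sin(1)) - (0) = 4*sin(1).

4*sin(1)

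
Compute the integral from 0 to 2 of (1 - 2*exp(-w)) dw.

An antiderivative is F(w) = w + 2*exp(-w).
Then F(2) - F(0) = (2*exp(-2) + 2) - (2) = 2*exp(-2).

2*exp(-2)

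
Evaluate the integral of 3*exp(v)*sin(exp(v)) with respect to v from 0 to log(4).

Let u = exp(v), so du = exp(v) dv. When v = 0, u = 1; when v = log(4), u = 4.
The integral becomes 3·∫ sin(u) du from 1 to 4, with antiderivative -3*cos(u).
Back in v: F(v) = -3*cos(exp(v)).
Then F(log(4)) - F(0) = (-3*cos(4)) - (-3*cos(1)) = 3*cos(1) - 3*cos(4).

3*cos(1) - 3*cos(4)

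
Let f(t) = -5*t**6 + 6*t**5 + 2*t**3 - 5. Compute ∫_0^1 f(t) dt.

By the power rule, an antiderivative is F(t) = -5*t**7/7 + t**6 + t**4/2 - 5*t.
Then F(1) - F(0) = (-59/14) - (0) = -59/14.

-59/14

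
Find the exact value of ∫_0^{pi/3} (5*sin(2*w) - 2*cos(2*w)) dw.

An antiderivative is F(w) = -sin(2*w) - 5*cos(2*w)/2.
Then F(pi/3) - F(0) = (5/4 - sqrt(3)/2) - (-5/2) = 15/4 - sqrt(3)/2.

15/4 - sqrt(3)/2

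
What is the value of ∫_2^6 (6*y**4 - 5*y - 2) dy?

46024/5

By the power rule, an antiderivative is F(y) = 6*y**5/5 - 5*y**2/2 - 2*y.
Then F(6) - F(2) = (46146/5) - (122/5) = 46024/5.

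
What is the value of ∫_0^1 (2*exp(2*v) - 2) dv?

-3 + exp(2)

An antiderivative is F(v) = exp(2*v) - 2*v.
Then F(1) - F(0) = (-2 + exp(2)) - (1) = -3 + exp(2).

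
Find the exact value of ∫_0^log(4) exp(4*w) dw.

Let u = exp(w), so du = exp(w) dw. When w = 0, u = 1; when w = log(4), u = 4.
The integral becomes ∫ u**3 du from 1 to 4, with antiderivative u**4/4.
Back in w: F(w) = exp(4*w)/4.
Then F(log(4)) - F(0) = (64) - (1/4) = 255/4.

255/4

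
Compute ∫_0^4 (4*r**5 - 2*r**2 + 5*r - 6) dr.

By the power rule, an antiderivative is F(r) = 2*r**6/3 - 2*r**3/3 + 5*r**2/2 - 6*r.
Then F(4) - F(0) = (2704) - (0) = 2704.

2704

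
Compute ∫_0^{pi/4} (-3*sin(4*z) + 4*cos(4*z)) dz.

-3/2

An antiderivative is F(z) = sin(4*z) + 3*cos(4*z)/4.
Then F(pi/4) - F(0) = (-3/4) - (3/4) = -3/2.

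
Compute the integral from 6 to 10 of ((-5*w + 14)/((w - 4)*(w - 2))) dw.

-3*log(3) - 2*log(2)

Factor the denominator: w**2 - 6*w + 8 = (w - 2)(w - 4).
Partial fractions: (-5*w + 14)/((w - 4)*(w - 2)) = -2/(w - 2) - 3/(w - 4).
An antiderivative is F(w) = -3*log(w - 4) - 2*log(w - 2).
Then F(10) - F(6) = (-9*log(2) - 3*log(3)) - (-7*log(2)) = -3*log(3) - 2*log(2).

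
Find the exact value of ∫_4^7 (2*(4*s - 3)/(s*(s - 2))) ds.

-11*log(2) + 3*log(7) + 5*log(5)

Factor the denominator: s**2 - 2*s = s(s - 2).
Partial fractions: 2*(4*s - 3)/(s*(s - 2)) = 3/s + 5/(s - 2).
An antiderivative is F(s) = 3*log(s) + 5*log(s - 2).
Then F(7) - F(4) = (3*log(7) + 5*log(5)) - (11*log(2)) = -11*log(2) + 3*log(7) + 5*log(5).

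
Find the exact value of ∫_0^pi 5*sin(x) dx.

An antiderivative is F(x) = -5*cos(x).
Then F(pi) - F(0) = (5) - (-5) = 10.

10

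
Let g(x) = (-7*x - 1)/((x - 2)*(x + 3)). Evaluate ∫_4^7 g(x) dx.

-7*log(5) - log(2) + 4*log(7)

Factor the denominator: x**2 + x - 6 = (x + 3)(x - 2).
Partial fractions: (-7*x - 1)/((x - 2)*(x + 3)) = -4/(x + 3) - 3/(x - 2).
An antiderivative is F(x) = -3*log(x - 2) - 4*log(x + 3).
Then F(7) - F(4) = (-7*log(5) - 4*log(2)) - (-4*log(7) - 3*log(2)) = -7*log(5) - log(2) + 4*log(7).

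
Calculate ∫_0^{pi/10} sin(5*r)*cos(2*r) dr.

Use the identity sin(5*r)cos(2*r) = [sin(7*r) + sin(3*r)]/2.
An antiderivative is F(r) = -cos(3*r)/6 - cos(7*r)/14.
Then F(pi/10) - F(0) = (-sqrt(10 - 2*sqrt(5))/42) - (-5/21) = 5/21 - sqrt(10 - 2*sqrt(5))/42.

5/21 - sqrt(10 - 2*sqrt(5))/42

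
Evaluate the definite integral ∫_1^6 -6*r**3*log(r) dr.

Integrate by parts once (u = ln r, dv = -6*r**3 dr).
An antiderivative is F(r) = -3*r**4*(4*log(r) - 1)/8.
Then F(6) - F(1) = (-1944*log(3) - 1944*log(2) + 486) - (3/8) = -1944*log(3) - 1944*log(2) + 3885/8.

-1944*log(3) - 1944*log(2) + 3885/8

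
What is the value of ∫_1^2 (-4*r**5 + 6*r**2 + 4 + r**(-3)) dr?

-189/8

By the power rule, an antiderivative is F(r) = -2*r**6/3 + 2*r**3 + 4*r - 1/(2*r**2).
Then F(2) - F(1) = (-451/24) - (29/6) = -189/8.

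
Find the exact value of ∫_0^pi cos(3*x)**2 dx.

pi/2

Use the identity cos^2(3*x) = (1 + cos(6*x))/2.
An antiderivative is F(x) = x/2 + sin(6*x)/12.
Then F(pi) - F(0) = (pi/2) - (0) = pi/2.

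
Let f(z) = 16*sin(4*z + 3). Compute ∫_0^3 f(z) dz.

Let u = 4*z + 3, so du = 4 dz. When z = 0, u = 3; when z = 3, u = 15.
The integral becomes 4·∫ sin(u) du from 3 to 15, with antiderivative -4*cos(u).
Back in z: F(z) = -4*cos(4*z + 3).
Then F(3) - F(0) = (-4*cos(15)) - (-4*cos(3)) = 4*cos(3) - 4*cos(15).

4*cos(3) - 4*cos(15)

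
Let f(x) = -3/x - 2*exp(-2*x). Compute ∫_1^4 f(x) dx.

An antiderivative is F(x) = -3*log(x) + exp(-2*x).
Then F(4) - F(1) = (-6*log(2) + exp(-8)) - (exp(-2)) = -6*log(2) - exp(-2) + exp(-8).

-6*log(2) - exp(-2) + exp(-8)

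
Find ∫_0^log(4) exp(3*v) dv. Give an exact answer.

21

Let u = exp(v), so du = exp(v) dv. When v = 0, u = 1; when v = log(4), u = 4.
The integral becomes ∫ u**2 du from 1 to 4, with antiderivative u**3/3.
Back in v: F(v) = exp(3*v)/3.
Then F(log(4)) - F(0) = (64/3) - (1/3) = 21.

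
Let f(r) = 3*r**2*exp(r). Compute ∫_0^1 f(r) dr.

-6 + 3*E

Integrate by parts twice (u = r^2, dv = 3*exp(r) dr).
An antiderivative is F(r) = (3*r**2 - 6*r + 6)*exp(r).
Then F(1) - F(0) = (3*E) - (6) = -6 + 3*E.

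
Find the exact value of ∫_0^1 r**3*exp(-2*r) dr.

3/8 - 19*exp(-2)/8

Integrate by parts 3 times (u = r^3, dv = exp(-2*r) dr).
An antiderivative is F(r) = (-4*r**3 - 6*r**2 - 6*r - 3)*exp(-2*r)/8.
Then F(1) - F(0) = (-19*exp(-2)/8) - (-3/8) = 3/8 - 19*exp(-2)/8.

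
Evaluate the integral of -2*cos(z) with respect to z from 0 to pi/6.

An antiderivative is F(z) = -2*sin(z).
Then F(pi/6) - F(0) = (-1) - (0) = -1.

-1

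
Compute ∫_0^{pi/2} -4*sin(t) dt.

An antiderivative is F(t) = 4*cos(t).
Then F(pi/2) - F(0) = (0) - (4) = -4.

-4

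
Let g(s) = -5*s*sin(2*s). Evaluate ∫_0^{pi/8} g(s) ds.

5*sqrt(2)*(-4 + pi)/32

Integrate by parts once (u = s, dv = -5*sin(2*s) ds).
An antiderivative is F(s) = 5*s*cos(2*s)/2 - 5*sin(2*s)/4.
Then F(pi/8) - F(0) = (5*sqrt(2)*(-4 + pi)/32) - (0) = 5*sqrt(2)*(-4 + pi)/32.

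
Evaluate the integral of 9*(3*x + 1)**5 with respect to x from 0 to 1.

Let u = 3*x + 1, so du = 3 dx. When x = 0, u = 1; when x = 1, u = 4.
The integral becomes 3·∫ u**5 du from 1 to 4, with antiderivative u**6/2.
Back in x: F(x) = (3*x + 1)**6/2.
Then F(1) - F(0) = (2048) - (1/2) = 4095/2.

4095/2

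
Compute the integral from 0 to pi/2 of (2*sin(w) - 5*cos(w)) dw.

An antiderivative is F(w) = -5*sin(w) - 2*cos(w).
Then F(pi/2) - F(0) = (-5) - (-2) = -3.

-3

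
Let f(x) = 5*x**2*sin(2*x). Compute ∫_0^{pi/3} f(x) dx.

-15/8 + 5*pi**2/36 + 5*sqrt(3)*pi/12

Integrate by parts twice (u = x^2, dv = 5*sin(2*x) dx).
An antiderivative is F(x) = -5*x**2*cos(2*x)/2 + 5*x*sin(2*x)/2 + 5*cos(2*x)/4.
Then F(pi/3) - F(0) = (-5/8 + 5*pi**2/36 + 5*sqrt(3)*pi/12) - (5/4) = -15/8 + 5*pi**2/36 + 5*sqrt(3)*pi/12.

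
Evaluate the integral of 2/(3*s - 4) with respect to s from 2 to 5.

-2*log(2)/3 + 2*log(11)/3

An antiderivative is F(s) = 2*log(3*s - 4)/3.
Then F(5) - F(2) = (2*log(11)/3) - (2*log(2)/3) = -2*log(2)/3 + 2*log(11)/3.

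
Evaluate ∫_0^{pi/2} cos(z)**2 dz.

pi/4

Use the identity cos^2(z) = (1 + cos(2*z))/2.
An antiderivative is F(z) = z/2 + sin(2*z)/4.
Then F(pi/2) - F(0) = (pi/4) - (0) = pi/4.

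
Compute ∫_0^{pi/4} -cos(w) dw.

-sqrt(2)/2

An antiderivative is F(w) = -sin(w).
Then F(pi/4) - F(0) = (-sqrt(2)/2) - (0) = -sqrt(2)/2.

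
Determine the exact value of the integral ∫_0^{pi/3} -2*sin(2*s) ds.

-3/2

An antiderivative is F(s) = cos(2*s).
Then F(pi/3) - F(0) = (-1/2) - (1) = -3/2.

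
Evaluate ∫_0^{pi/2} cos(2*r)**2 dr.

pi/4

Use the identity cos^2(2*r) = (1 + cos(4*r))/2.
An antiderivative is F(r) = r/2 + sin(4*r)/8.
Then F(pi/2) - F(0) = (pi/4) - (0) = pi/4.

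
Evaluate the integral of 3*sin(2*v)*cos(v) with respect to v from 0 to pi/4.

2 - sqrt(2)/2

Use the identity sin(2*v)cos(v) = [sin(3*v) + sin(v)]/2.
An antiderivative is F(v) = -3*cos(v)/2 - cos(3*v)/2.
Then F(pi/4) - F(0) = (-sqrt(2)/2) - (-2) = 2 - sqrt(2)/2.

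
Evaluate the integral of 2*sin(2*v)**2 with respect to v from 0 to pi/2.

pi/2

Use the identity sin^2(2*v) = (1 - cos(4*v))/2.
An antiderivative is F(v) = v - sin(4*v)/4.
Then F(pi/2) - F(0) = (pi/2) - (0) = pi/2.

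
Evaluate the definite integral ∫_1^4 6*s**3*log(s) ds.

-765/8 + 768*log(2)

Integrate by parts once (u = ln s, dv = 6*s**3 ds).
An antiderivative is F(s) = 3*s**4*(4*log(s) - 1)/8.
Then F(4) - F(1) = (-96 + 768*log(2)) - (-3/8) = -765/8 + 768*log(2).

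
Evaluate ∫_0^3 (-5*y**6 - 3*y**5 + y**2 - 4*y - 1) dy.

-27141/14

By the power rule, an antiderivative is F(y) = -5*y**7/7 - y**6/2 + y**3/3 - 2*y**2 - y.
Then F(3) - F(0) = (-27141/14) - (0) = -27141/14.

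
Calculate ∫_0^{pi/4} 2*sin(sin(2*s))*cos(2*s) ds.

Let u = sin(2*s), so du = 2*cos(2*s) ds. When s = 0, u = 0; when s = pi/4, u = 1.
The integral becomes ∫ sin(u) du from 0 to 1, with antiderivative -cos(u).
Back in s: F(s) = -cos(sin(2*s)).
Then F(pi/4) - F(0) = (-cos(1)) - (-1) = 1 - cos(1).

1 - cos(1)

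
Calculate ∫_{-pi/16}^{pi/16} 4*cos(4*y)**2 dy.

Use the identity cos^2(4*y) = (1 + cos(8*y))/2.
An antiderivative is F(y) = 2*y + sin(8*y)/4.
Then F(pi/16) - F(-pi/16) = (1/4 + pi/8) - (-pi/8 - 1/4) = 1/2 + pi/4.

1/2 + pi/4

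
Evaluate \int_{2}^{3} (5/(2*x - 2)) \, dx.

An antiderivative is F(x) = 5*log(2*x - 2)/2.
Then F(3) - F(2) = (log(32)) - (5*log(2)/2) = 5*log(2)/2.

5*log(2)/2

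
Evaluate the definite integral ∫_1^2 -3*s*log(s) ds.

Integrate by parts once (u = ln s, dv = -3*s ds).
An antiderivative is F(s) = -3*s**2*(2*log(s) - 1)/4.
Then F(2) - F(1) = (3 - log(64)) - (3/4) = 9/4 - log(64).

9/4 - log(64)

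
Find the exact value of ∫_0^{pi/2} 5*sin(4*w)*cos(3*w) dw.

20/7

Use the identity sin(4*w)cos(3*w) = [sin(7*w) + sin(w)]/2.
An antiderivative is F(w) = -5*cos(w)/2 - 5*cos(7*w)/14.
Then F(pi/2) - F(0) = (0) - (-20/7) = 20/7.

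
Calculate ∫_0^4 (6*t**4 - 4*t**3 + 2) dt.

By the power rule, an antiderivative is F(t) = 6*t**5/5 - t**4 + 2*t.
Then F(4) - F(0) = (4904/5) - (0) = 4904/5.

4904/5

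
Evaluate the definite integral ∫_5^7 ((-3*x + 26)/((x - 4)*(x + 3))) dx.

-5*log(5) + 2*log(3) + 10*log(2)

Factor the denominator: x**2 - x - 12 = (x + 3)(x - 4).
Partial fractions: (-3*x + 26)/((x - 4)*(x + 3)) = -5/(x + 3) + 2/(x - 4).
An antiderivative is F(x) = 2*log(x - 4) - 5*log(x + 3).
Then F(7) - F(5) = (-5*log(5) - 5*log(2) + 2*log(3)) - (-15*log(2)) = -5*log(5) + 2*log(3) + 10*log(2).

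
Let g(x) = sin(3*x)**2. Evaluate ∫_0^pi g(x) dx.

Use the identity sin^2(3*x) = (1 - cos(6*x))/2.
An antiderivative is F(x) = x/2 - sin(6*x)/12.
Then F(pi) - F(0) = (pi/2) - (0) = pi/2.

pi/2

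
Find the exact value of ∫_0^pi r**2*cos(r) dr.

Integrate by parts twice (u = r^2, dv = cos(r) dr).
An antiderivative is F(r) = r**2*sin(r) + 2*r*cos(r) - 2*sin(r).
Then F(pi) - F(0) = (-2*pi) - (0) = -2*pi.

-2*pi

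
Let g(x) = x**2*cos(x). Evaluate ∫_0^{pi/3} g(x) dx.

Integrate by parts twice (u = x^2, dv = cos(x) dx).
An antiderivative is F(x) = x**2*sin(x) + 2*x*cos(x) - 2*sin(x).
Then F(pi/3) - F(0) = (-sqrt(3) + sqrt(3)*pi**2/18 + pi/3) - (0) = -sqrt(3) + sqrt(3)*pi**2/18 + pi/3.

-sqrt(3) + sqrt(3)*pi**2/18 + pi/3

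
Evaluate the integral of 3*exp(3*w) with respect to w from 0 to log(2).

7

Let u = exp(w), so du = exp(w) dw. When w = 0, u = 1; when w = log(2), u = 2.
The integral becomes 3·∫ u**2 du from 1 to 2, with antiderivative u**3.
Back in w: F(w) = exp(3*w).
Then F(log(2)) - F(0) = (8) - (1) = 7.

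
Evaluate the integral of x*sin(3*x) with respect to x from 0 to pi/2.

Integrate by parts once (u = x, dv = sin(3*x) dx).
An antiderivative is F(x) = -x*cos(3*x)/3 + sin(3*x)/9.
Then F(pi/2) - F(0) = (-1/9) - (0) = -1/9.

-1/9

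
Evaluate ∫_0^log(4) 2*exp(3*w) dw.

42

An antiderivative is F(w) = 2*exp(3*w)/3.
Then F(log(4)) - F(0) = (128/3) - (2/3) = 42.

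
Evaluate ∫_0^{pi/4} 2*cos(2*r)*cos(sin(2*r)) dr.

sin(1)

Let u = sin(2*r), so du = 2*cos(2*r) dr. When r = 0, u = 0; when r = pi/4, u = 1.
The integral becomes ∫ cos(u) du from 0 to 1, with antiderivative sin(u).
Back in r: F(r) = sin(sin(2*r)).
Then F(pi/4) - F(0) = (sin(1)) - (0) = sin(1).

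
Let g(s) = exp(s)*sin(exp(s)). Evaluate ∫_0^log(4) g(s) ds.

Let u = exp(s), so du = exp(s) ds. When s = 0, u = 1; when s = log(4), u = 4.
The integral becomes ∫ sin(u) du from 1 to 4, with antiderivative -cos(u).
Back in s: F(s) = -cos(exp(s)).
Then F(log(4)) - F(0) = (-cos(4)) - (-cos(1)) = cos(1) - cos(4).

cos(1) - cos(4)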